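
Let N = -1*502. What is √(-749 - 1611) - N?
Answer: 502 + 2*I*√590 ≈ 502.0 + 48.58*I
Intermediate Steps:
N = -502
√(-749 - 1611) - N = √(-749 - 1611) - 1*(-502) = √(-2360) + 502 = 2*I*√590 + 502 = 502 + 2*I*√590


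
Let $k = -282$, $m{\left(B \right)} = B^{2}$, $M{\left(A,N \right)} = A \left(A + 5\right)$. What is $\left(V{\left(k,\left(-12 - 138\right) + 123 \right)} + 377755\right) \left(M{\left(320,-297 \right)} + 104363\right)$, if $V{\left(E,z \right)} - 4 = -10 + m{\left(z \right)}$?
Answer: $78860811514$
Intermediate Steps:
$M{\left(A,N \right)} = A \left(5 + A\right)$
$V{\left(E,z \right)} = -6 + z^{2}$ ($V{\left(E,z \right)} = 4 + \left(-10 + z^{2}\right) = -6 + z^{2}$)
$\left(V{\left(k,\left(-12 - 138\right) + 123 \right)} + 377755\right) \left(M{\left(320,-297 \right)} + 104363\right) = \left(\left(-6 + \left(\left(-12 - 138\right) + 123\right)^{2}\right) + 377755\right) \left(320 \left(5 + 320\right) + 104363\right) = \left(\left(-6 + \left(-150 + 123\right)^{2}\right) + 377755\right) \left(320 \cdot 325 + 104363\right) = \left(\left(-6 + \left(-27\right)^{2}\right) + 377755\right) \left(104000 + 104363\right) = \left(\left(-6 + 729\right) + 377755\right) 208363 = \left(723 + 377755\right) 208363 = 378478 \cdot 208363 = 78860811514$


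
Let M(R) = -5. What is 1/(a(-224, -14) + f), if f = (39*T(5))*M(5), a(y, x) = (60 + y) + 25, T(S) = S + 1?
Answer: -1/1309 ≈ -0.00076394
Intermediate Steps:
T(S) = 1 + S
a(y, x) = 85 + y
f = -1170 (f = (39*(1 + 5))*(-5) = (39*6)*(-5) = 234*(-5) = -1170)
1/(a(-224, -14) + f) = 1/((85 - 224) - 1170) = 1/(-139 - 1170) = 1/(-1309) = -1/1309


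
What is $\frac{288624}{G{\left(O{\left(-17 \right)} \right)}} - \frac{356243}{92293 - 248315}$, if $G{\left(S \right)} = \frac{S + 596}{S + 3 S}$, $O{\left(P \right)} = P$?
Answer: $- \frac{1020649636269}{30112246} \approx -33895.0$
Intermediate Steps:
$G{\left(S \right)} = \frac{596 + S}{4 S}$
$\frac{288624}{G{\left(O{\left(-17 \right)} \right)}} - \frac{356243}{92293 - 248315} = \frac{288624}{\frac{1}{4} \frac{1}{-17} \left(596 - 17\right)} - \frac{356243}{92293 - 248315} = \frac{288624}{\frac{1}{4} \left(- \frac{1}{17}\right) 579} - \frac{356243}{-156022} = \frac{288624}{- \frac{579}{68}} - - \frac{356243}{156022} = 288624 \left(- \frac{68}{579}\right) + \frac{356243}{156022} = - \frac{6542144}{193} + \frac{356243}{156022} = - \frac{1020649636269}{30112246}$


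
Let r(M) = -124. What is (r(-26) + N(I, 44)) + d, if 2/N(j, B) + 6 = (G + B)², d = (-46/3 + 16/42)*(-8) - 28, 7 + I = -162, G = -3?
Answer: -1138958/35175 ≈ -32.380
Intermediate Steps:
I = -169 (I = -7 - 162 = -169)
d = 1924/21 (d = (-46*⅓ + 16*(1/42))*(-8) - 28 = (-46/3 + 8/21)*(-8) - 28 = -314/21*(-8) - 28 = 2512/21 - 28 = 1924/21 ≈ 91.619)
N(j, B) = 2/(-6 + (-3 + B)²)
(r(-26) + N(I, 44)) + d = (-124 + 2/(-6 + (-3 + 44)²)) + 1924/21 = (-124 + 2/(-6 + 41²)) + 1924/21 = (-124 + 2/(-6 + 1681)) + 1924/21 = (-124 + 2/1675) + 1924/21 = -207698/1675 + 1924/21 = -1138958/35175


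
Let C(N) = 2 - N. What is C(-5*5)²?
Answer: 729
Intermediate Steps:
C(-5*5)² = (2 - (-5)*5)² = (2 - 1*(-25))² = (2 + 25)² = 27² = 729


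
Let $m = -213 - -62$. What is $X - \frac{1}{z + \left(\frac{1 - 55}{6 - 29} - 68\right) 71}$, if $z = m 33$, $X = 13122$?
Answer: $\frac{2910708941}{221819} \approx 13122.0$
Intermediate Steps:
$m = -151$ ($m = -213 + 62 = -151$)
$z = -4983$ ($z = \left(-151\right) 33 = -4983$)
$X - \frac{1}{z + \left(\frac{1 - 55}{6 - 29} - 68\right) 71} = 13122 - \frac{1}{-4983 + \left(\frac{1 - 55}{6 - 29} - 68\right) 71} = 13122 - \frac{1}{-4983 + \left(- \frac{54}{-23} - 68\right) 71} = 13122 - \frac{1}{-4983 + \left(\left(-54\right) \left(- \frac{1}{23}\right) - 68\right) 71} = 13122 - \frac{1}{-4983 + \left(\frac{54}{23} - 68\right) 71} = 13122 - \frac{1}{-4983 - \frac{107210}{23}} = 13122 - \frac{1}{- \frac{221819}{23}} = 13122 - - \frac{23}{221819} = 13122 + \frac{23}{221819} = \frac{2910708941}{221819}$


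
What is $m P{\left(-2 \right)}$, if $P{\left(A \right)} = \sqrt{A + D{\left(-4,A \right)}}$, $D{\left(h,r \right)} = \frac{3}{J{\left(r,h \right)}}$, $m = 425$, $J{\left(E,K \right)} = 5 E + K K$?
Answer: $\frac{425 i \sqrt{6}}{2} \approx 520.52 i$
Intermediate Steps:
$J{\left(E,K \right)} = K^{2} + 5 E$ ($J{\left(E,K \right)} = 5 E + K^{2} = K^{2} + 5 E$)
$D{\left(h,r \right)} = \frac{3}{h^{2} + 5 r}$
$P{\left(A \right)} = \sqrt{A + \frac{3}{16 + 5 A}}$ ($P{\left(A \right)} = \sqrt{A + \frac{3}{\left(-4\right)^{2} + 5 A}} = \sqrt{A + \frac{3}{16 + 5 A}}$)
$m P{\left(-2 \right)} = 425 \sqrt{\frac{3 - 2 \left(16 + 5 \left(-2\right)\right)}{16 + 5 \left(-2\right)}} = 425 \sqrt{\frac{3 - 2 \left(16 - 10\right)}{16 - 10}} = 425 \sqrt{\frac{3 - 12}{6}} = 425 \sqrt{\frac{1}{6} \left(-9\right)} = 425 \sqrt{- \frac{3}{2}} = 425 \frac{i \sqrt{6}}{2} = \frac{425 i \sqrt{6}}{2}$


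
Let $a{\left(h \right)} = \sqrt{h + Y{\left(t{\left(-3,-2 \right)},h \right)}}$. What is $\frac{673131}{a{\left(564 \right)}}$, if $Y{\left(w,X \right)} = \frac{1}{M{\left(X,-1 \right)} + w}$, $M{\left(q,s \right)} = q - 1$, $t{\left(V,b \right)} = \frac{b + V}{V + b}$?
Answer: $\frac{1346262 \sqrt{44851677}}{318097} \approx 28344.0$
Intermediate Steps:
$t{\left(V,b \right)} = 1$ ($t{\left(V,b \right)} = \frac{V + b}{V + b} = 1$)
$M{\left(q,s \right)} = -1 + q$
$Y{\left(w,X \right)} = \frac{1}{-1 + X + w}$ ($Y{\left(w,X \right)} = \frac{1}{\left(-1 + X\right) + w} = \frac{1}{-1 + X + w}$)
$a{\left(h \right)} = \sqrt{h + \frac{1}{h}}$ ($a{\left(h \right)} = \sqrt{h + \frac{1}{-1 + h + 1}} = \sqrt{h + \frac{1}{h}}$)
$\frac{673131}{a{\left(564 \right)}} = \frac{673131}{\sqrt{564 + \frac{1}{564}}} = \frac{673131}{\sqrt{\frac{318097}{564}}} = \frac{673131}{\frac{1}{282} \sqrt{44851677}} = 673131 \frac{2 \sqrt{44851677}}{318097} = \frac{1346262 \sqrt{44851677}}{318097}$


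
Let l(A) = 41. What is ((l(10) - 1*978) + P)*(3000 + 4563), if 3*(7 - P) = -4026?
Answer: 3115956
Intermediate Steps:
P = 1349 (P = 7 - ⅓*(-4026) = 7 + 1342 = 1349)
((l(10) - 1*978) + P)*(3000 + 4563) = ((41 - 1*978) + 1349)*(3000 + 4563) = ((41 - 978) + 1349)*7563 = (-937 + 1349)*7563 = 412*7563 = 3115956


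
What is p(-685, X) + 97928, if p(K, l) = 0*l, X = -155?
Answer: 97928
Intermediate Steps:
p(K, l) = 0
p(-685, X) + 97928 = 0 + 97928 = 97928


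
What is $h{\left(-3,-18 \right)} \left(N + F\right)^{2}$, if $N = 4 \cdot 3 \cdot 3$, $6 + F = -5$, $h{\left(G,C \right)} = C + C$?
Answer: $-22500$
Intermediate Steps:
$h{\left(G,C \right)} = 2 C$
$F = -11$ ($F = -6 - 5 = -11$)
$N = 36$ ($N = 12 \cdot 3 = 36$)
$h{\left(-3,-18 \right)} \left(N + F\right)^{2} = 2 \left(-18\right) \left(36 - 11\right)^{2} = - 36 \cdot 25^{2} = \left(-36\right) 625 = -22500$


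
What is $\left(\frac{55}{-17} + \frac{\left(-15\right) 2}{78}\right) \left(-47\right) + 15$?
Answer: $\frac{40915}{221} \approx 185.14$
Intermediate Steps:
$\left(\frac{55}{-17} + \frac{\left(-15\right) 2}{78}\right) \left(-47\right) + 15 = \left(55 \left(- \frac{1}{17}\right) - \frac{5}{13}\right) \left(-47\right) + 15 = \left(- \frac{55}{17} - \frac{5}{13}\right) \left(-47\right) + 15 = \left(- \frac{800}{221}\right) \left(-47\right) + 15 = \frac{37600}{221} + 15 = \frac{40915}{221}$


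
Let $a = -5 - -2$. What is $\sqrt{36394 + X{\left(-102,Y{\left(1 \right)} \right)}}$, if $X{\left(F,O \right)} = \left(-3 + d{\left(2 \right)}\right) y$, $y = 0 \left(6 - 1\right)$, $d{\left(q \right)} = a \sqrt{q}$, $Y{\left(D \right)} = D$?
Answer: $\sqrt{36394} \approx 190.77$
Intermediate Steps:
$a = -3$ ($a = -5 + 2 = -3$)
$d{\left(q \right)} = - 3 \sqrt{q}$
$y = 0$ ($y = 0 \cdot 5 = 0$)
$X{\left(F,O \right)} = 0$ ($X{\left(F,O \right)} = \left(-3 - 3 \sqrt{2}\right) 0 = 0$)
$\sqrt{36394 + X{\left(-102,Y{\left(1 \right)} \right)}} = \sqrt{36394 + 0} = \sqrt{36394}$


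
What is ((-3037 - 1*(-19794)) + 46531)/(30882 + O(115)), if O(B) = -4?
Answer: 31644/15439 ≈ 2.0496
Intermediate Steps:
((-3037 - 1*(-19794)) + 46531)/(30882 + O(115)) = ((-3037 - 1*(-19794)) + 46531)/(30882 - 4) = ((-3037 + 19794) + 46531)/30878 = (16757 + 46531)*(1/30878) = 63288*(1/30878) = 31644/15439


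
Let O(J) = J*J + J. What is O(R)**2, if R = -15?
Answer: 44100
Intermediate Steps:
O(J) = J + J**2 (O(J) = J**2 + J = J + J**2)
O(R)**2 = (-15*(1 - 15))**2 = (-15*(-14))**2 = 210**2 = 44100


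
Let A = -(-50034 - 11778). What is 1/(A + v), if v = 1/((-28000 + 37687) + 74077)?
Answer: 83764/5177620369 ≈ 1.6178e-5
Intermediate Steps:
A = 61812 (A = -1*(-61812) = 61812)
v = 1/83764 (v = 1/(9687 + 74077) = 1/83764 ≈ 1.1938e-5)
1/(A + v) = 1/(61812 + 1/83764) = 1/(5177620369/83764) = 83764/5177620369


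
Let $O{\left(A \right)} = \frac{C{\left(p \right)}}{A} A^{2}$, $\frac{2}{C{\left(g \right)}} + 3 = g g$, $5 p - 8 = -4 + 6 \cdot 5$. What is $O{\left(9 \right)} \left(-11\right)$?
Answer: $- \frac{4950}{1081} \approx -4.5791$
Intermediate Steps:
$p = \frac{34}{5}$ ($p = \frac{8}{5} + \frac{-4 + 6 \cdot 5}{5} = \frac{8}{5} + \frac{-4 + 30}{5} = \frac{8}{5} + \frac{1}{5} \cdot 26 = \frac{8}{5} + \frac{26}{5} = \frac{34}{5} \approx 6.8$)
$C{\left(g \right)} = \frac{2}{-3 + g^{2}}$ ($C{\left(g \right)} = \frac{2}{-3 + g g} = \frac{2}{-3 + g^{2}}$)
$O{\left(A \right)} = \frac{50 A}{1081}$ ($O{\left(A \right)} = \frac{2 \frac{1}{-3 + \left(\frac{34}{5}\right)^{2}}}{A} A^{2} = \frac{2 \frac{1}{-3 + \frac{1156}{25}}}{A} A^{2} = \frac{2 \frac{1}{\frac{1081}{25}}}{A} A^{2} = \frac{2 \cdot \frac{25}{1081}}{A} A^{2} = \frac{50}{1081 A} A^{2} = \frac{50 A}{1081}$)
$O{\left(9 \right)} \left(-11\right) = \frac{50}{1081} \cdot 9 \left(-11\right) = \frac{450}{1081} \left(-11\right) = - \frac{4950}{1081}$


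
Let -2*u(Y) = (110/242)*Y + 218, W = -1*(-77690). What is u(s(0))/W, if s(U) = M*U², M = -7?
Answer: -109/77690 ≈ -0.0014030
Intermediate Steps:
s(U) = -7*U²
W = 77690
u(Y) = -109 - 5*Y/22 (u(Y) = -((110/242)*Y + 218)/2 = -((110*(1/242))*Y + 218)/2 = -(5*Y/11 + 218)/2 = -(218 + 5*Y/11)/2 = -109 - 5*Y/22)
u(s(0))/W = (-109 - (-35)*0²/22)/77690 = (-109 - (-35)*0/22)*(1/77690) = (-109 - 5/22*0)*(1/77690) = (-109 + 0)*(1/77690) = -109*1/77690 = -109/77690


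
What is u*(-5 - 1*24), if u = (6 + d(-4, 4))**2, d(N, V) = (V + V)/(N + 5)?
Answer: -5684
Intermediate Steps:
d(N, V) = 2*V/(5 + N) (d(N, V) = (2*V)/(5 + N) = 2*V/(5 + N))
u = 196 (u = (6 + 2*4/(5 - 4))**2 = (6 + 2*4/1)**2 = (6 + 2*4*1)**2 = (6 + 8)**2 = 14**2 = 196)
u*(-5 - 1*24) = 196*(-5 - 1*24) = 196*(-5 - 24) = 196*(-29) = -5684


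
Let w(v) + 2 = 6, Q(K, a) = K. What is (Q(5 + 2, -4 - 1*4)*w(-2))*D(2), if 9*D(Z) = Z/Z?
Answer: 28/9 ≈ 3.1111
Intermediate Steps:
w(v) = 4 (w(v) = -2 + 6 = 4)
D(Z) = ⅑ (D(Z) = (Z/Z)/9 = (⅑)*1 = ⅑)
(Q(5 + 2, -4 - 1*4)*w(-2))*D(2) = ((5 + 2)*4)*(⅑) = (7*4)*(⅑) = 28*(⅑) = 28/9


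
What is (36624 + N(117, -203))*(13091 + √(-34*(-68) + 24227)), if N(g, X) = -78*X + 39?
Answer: 687238227 + 52497*√26539 ≈ 6.9579e+8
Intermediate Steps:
N(g, X) = 39 - 78*X
(36624 + N(117, -203))*(13091 + √(-34*(-68) + 24227)) = (36624 + (39 - 78*(-203)))*(13091 + √(-34*(-68) + 24227)) = (36624 + (39 + 15834))*(13091 + √(2312 + 24227)) = (36624 + 15873)*(13091 + √26539) = 52497*(13091 + √26539) = 687238227 + 52497*√26539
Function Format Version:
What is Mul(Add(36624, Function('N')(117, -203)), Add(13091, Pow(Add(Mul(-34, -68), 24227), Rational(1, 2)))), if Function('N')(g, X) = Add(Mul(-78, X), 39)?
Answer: Add(687238227, Mul(52497, Pow(26539, Rational(1, 2)))) ≈ 6.9579e+8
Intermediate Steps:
Function('N')(g, X) = Add(39, Mul(-78, X))
Mul(Add(36624, Function('N')(117, -203)), Add(13091, Pow(Add(Mul(-34, -68), 24227), Rational(1, 2)))) = Mul(Add(36624, Add(39, Mul(-78, -203))), Add(13091, Pow(Add(Mul(-34, -68), 24227), Rational(1, 2)))) = Mul(Add(36624, Add(39, 15834)), Add(13091, Pow(Add(2312, 24227), Rational(1, 2)))) = Mul(Add(36624, 15873), Add(13091, Pow(26539, Rational(1, 2)))) = Mul(52497, Add(13091, Pow(26539, Rational(1, 2)))) = Add(687238227, Mul(52497, Pow(26539, Rational(1, 2))))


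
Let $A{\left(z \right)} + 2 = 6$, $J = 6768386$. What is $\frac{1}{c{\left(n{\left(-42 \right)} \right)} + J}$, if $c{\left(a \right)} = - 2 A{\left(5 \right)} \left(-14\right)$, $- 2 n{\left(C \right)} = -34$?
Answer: $\frac{1}{6768498} \approx 1.4774 \cdot 10^{-7}$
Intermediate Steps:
$A{\left(z \right)} = 4$ ($A{\left(z \right)} = -2 + 6 = 4$)
$n{\left(C \right)} = 17$ ($n{\left(C \right)} = \left(- \frac{1}{2}\right) \left(-34\right) = 17$)
$c{\left(a \right)} = 112$ ($c{\left(a \right)} = \left(-2\right) 4 \left(-14\right) = \left(-8\right) \left(-14\right) = 112$)
$\frac{1}{c{\left(n{\left(-42 \right)} \right)} + J} = \frac{1}{112 + 6768386} = \frac{1}{6768498}$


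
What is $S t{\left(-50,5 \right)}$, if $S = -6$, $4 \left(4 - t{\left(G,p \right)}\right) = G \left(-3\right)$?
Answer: $201$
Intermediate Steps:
$t{\left(G,p \right)} = 4 + \frac{3 G}{4}$ ($t{\left(G,p \right)} = 4 - \frac{G \left(-3\right)}{4} = 4 - \frac{\left(-3\right) G}{4} = 4 + \frac{3 G}{4}$)
$S t{\left(-50,5 \right)} = - 6 \left(4 + \frac{3}{4} \left(-50\right)\right) = - 6 \left(4 - \frac{75}{2}\right) = \left(-6\right) \left(- \frac{67}{2}\right) = 201$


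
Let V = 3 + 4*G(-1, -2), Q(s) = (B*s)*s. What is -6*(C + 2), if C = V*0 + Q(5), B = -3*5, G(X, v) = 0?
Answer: 2238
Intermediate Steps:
B = -15
Q(s) = -15*s² (Q(s) = (-15*s)*s = -15*s²)
V = 3 (V = 3 + 4*0 = 3 + 0 = 3)
C = -375 (C = 3*0 - 15*5² = 0 - 15*25 = 0 - 375 = -375)
-6*(C + 2) = -6*(-375 + 2) = -6*(-373) = 2238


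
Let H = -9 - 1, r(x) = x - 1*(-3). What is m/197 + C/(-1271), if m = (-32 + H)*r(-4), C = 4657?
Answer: -864047/250387 ≈ -3.4508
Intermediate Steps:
r(x) = 3 + x (r(x) = x + 3 = 3 + x)
H = -10
m = 42 (m = (-32 - 10)*(3 - 4) = -42*(-1) = 42)
m/197 + C/(-1271) = 42/197 + 4657/(-1271) = 42*(1/197) + 4657*(-1/1271) = 42/197 - 4657/1271 = -864047/250387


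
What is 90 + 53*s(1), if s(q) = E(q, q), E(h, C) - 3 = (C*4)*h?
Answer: 461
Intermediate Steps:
E(h, C) = 3 + 4*C*h (E(h, C) = 3 + (C*4)*h = 3 + (4*C)*h = 3 + 4*C*h)
s(q) = 3 + 4*q**2 (s(q) = 3 + 4*q*q = 3 + 4*q**2)
90 + 53*s(1) = 90 + 53*(3 + 4*1**2) = 90 + 53*(3 + 4*1) = 90 + 53*(3 + 4) = 90 + 53*7 = 90 + 371 = 461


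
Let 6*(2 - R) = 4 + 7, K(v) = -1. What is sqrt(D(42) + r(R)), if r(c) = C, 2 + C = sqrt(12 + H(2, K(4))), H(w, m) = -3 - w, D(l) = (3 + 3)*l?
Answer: sqrt(250 + sqrt(7)) ≈ 15.895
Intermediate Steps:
D(l) = 6*l
R = 1/6 (R = 2 - (4 + 7)/6 = 2 - 1/6*11 = 2 - 11/6 = 1/6 ≈ 0.16667)
C = -2 + sqrt(7) (C = -2 + sqrt(12 + (-3 - 1*2)) = -2 + sqrt(12 + (-3 - 2)) = -2 + sqrt(12 - 5) = -2 + sqrt(7) ≈ 0.64575)
r(c) = -2 + sqrt(7)
sqrt(D(42) + r(R)) = sqrt(6*42 + (-2 + sqrt(7))) = sqrt(252 + (-2 + sqrt(7))) = sqrt(250 + sqrt(7))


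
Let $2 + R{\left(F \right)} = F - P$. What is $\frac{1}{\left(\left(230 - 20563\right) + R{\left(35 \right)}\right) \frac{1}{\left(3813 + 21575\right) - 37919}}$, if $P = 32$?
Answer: $\frac{12531}{20332} \approx 0.61632$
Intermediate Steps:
$R{\left(F \right)} = -34 + F$ ($R{\left(F \right)} = -2 + \left(F - 32\right) = -2 + \left(-32 + F\right) = -34 + F$)
$\frac{1}{\left(\left(230 - 20563\right) + R{\left(35 \right)}\right) \frac{1}{\left(3813 + 21575\right) - 37919}} = \frac{1}{\left(\left(230 - 20563\right) + \left(-34 + 35\right)\right) \frac{1}{\left(3813 + 21575\right) - 37919}} = \frac{1}{\left(\left(230 - 20563\right) + 1\right) \frac{1}{25388 - 37919}} = \frac{1}{\left(-20333 + 1\right) \frac{1}{-12531}} = \frac{1}{\left(-20332\right) \left(- \frac{1}{12531}\right)} = \frac{1}{\frac{20332}{12531}} = \frac{12531}{20332}$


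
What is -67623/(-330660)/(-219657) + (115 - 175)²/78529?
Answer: 134293328539/2929481939340 ≈ 0.045842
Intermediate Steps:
-67623/(-330660)/(-219657) + (115 - 175)²/78529 = -67623*(-1/330660)*(-1/219657) + (-60)²*(1/78529) = (22541/110220)*(-1/219657) + 3600*(1/78529) = -22541/24210594540 + 3600/78529 = 134293328539/2929481939340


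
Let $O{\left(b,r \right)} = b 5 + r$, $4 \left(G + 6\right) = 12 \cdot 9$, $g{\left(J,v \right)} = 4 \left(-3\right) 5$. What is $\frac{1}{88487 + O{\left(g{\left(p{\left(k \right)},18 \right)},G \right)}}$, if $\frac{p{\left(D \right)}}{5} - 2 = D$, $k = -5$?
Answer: $\frac{1}{88208} \approx 1.1337 \cdot 10^{-5}$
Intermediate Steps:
$p{\left(D \right)} = 10 + 5 D$
$g{\left(J,v \right)} = -60$ ($g{\left(J,v \right)} = \left(-12\right) 5 = -60$)
$G = 21$ ($G = -6 + \frac{12 \cdot 9}{4} = -6 + \frac{1}{4} \cdot 108 = -6 + 27 = 21$)
$O{\left(b,r \right)} = r + 5 b$ ($O{\left(b,r \right)} = 5 b + r = r + 5 b$)
$\frac{1}{88487 + O{\left(g{\left(p{\left(k \right)},18 \right)},G \right)}} = \frac{1}{88487 + \left(21 + 5 \left(-60\right)\right)} = \frac{1}{88487 + \left(21 - 300\right)} = \frac{1}{88487 - 279} = \frac{1}{88208}$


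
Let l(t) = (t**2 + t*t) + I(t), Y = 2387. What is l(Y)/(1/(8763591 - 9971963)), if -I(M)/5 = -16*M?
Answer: -14000799761256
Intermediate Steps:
I(M) = 80*M (I(M) = -(-80)*M = 80*M)
l(t) = 2*t**2 + 80*t (l(t) = (t**2 + t*t) + 80*t = (t**2 + t**2) + 80*t = 2*t**2 + 80*t)
l(Y)/(1/(8763591 - 9971963)) = (2*2387*(40 + 2387))/(1/(8763591 - 9971963)) = (2*2387*2427)/(1/(-1208372)) = 11586498/(-1/1208372) = 11586498*(-1208372) = -14000799761256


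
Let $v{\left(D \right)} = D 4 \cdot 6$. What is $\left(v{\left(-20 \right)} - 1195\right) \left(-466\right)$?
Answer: $780550$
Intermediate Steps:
$v{\left(D \right)} = 24 D$ ($v{\left(D \right)} = 4 D 6 = 24 D$)
$\left(v{\left(-20 \right)} - 1195\right) \left(-466\right) = \left(24 \left(-20\right) - 1195\right) \left(-466\right) = \left(-480 - 1195\right) \left(-466\right) = \left(-1675\right) \left(-466\right) = 780550$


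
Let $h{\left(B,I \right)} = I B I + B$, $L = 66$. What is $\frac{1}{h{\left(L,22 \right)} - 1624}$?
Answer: $\frac{1}{30386} \approx 3.291 \cdot 10^{-5}$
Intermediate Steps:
$h{\left(B,I \right)} = B + B I^{2}$ ($h{\left(B,I \right)} = B I I + B = B I^{2} + B = B + B I^{2}$)
$\frac{1}{h{\left(L,22 \right)} - 1624} = \frac{1}{66 \left(1 + 22^{2}\right) - 1624} = \frac{1}{66 \left(1 + 484\right) - 1624} = \frac{1}{66 \cdot 485 - 1624} = \frac{1}{32010 - 1624} = \frac{1}{30386}$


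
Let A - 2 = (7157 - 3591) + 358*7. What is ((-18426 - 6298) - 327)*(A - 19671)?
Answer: 340618447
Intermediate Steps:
A = 6074 (A = 2 + ((7157 - 3591) + 358*7) = 2 + (3566 + 2506) = 2 + 6072 = 6074)
((-18426 - 6298) - 327)*(A - 19671) = ((-18426 - 6298) - 327)*(6074 - 19671) = (-24724 - 327)*(-13597) = -25051*(-13597) = 340618447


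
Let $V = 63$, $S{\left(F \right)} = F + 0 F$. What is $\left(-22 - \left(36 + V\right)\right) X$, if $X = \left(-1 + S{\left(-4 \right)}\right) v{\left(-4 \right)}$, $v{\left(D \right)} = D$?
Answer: $-2420$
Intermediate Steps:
$S{\left(F \right)} = F$ ($S{\left(F \right)} = F + 0 = F$)
$X = 20$ ($X = \left(-1 - 4\right) \left(-4\right) = \left(-5\right) \left(-4\right) = 20$)
$\left(-22 - \left(36 + V\right)\right) X = \left(-22 - 99\right) 20 = \left(-121\right) 20 = -2420$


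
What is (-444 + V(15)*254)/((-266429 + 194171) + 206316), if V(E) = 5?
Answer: 413/67029 ≈ 0.0061615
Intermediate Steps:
(-444 + V(15)*254)/((-266429 + 194171) + 206316) = (-444 + 5*254)/((-266429 + 194171) + 206316) = (-444 + 1270)/(-72258 + 206316) = 826/134058 = 826*(1/134058) = 413/67029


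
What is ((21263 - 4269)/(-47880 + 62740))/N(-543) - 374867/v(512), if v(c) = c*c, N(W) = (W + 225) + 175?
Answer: -200259938199/139262689280 ≈ -1.4380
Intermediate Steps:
N(W) = 400 + W (N(W) = (225 + W) + 175 = 400 + W)
v(c) = c²
((21263 - 4269)/(-47880 + 62740))/N(-543) - 374867/v(512) = ((21263 - 4269)/(-47880 + 62740))/(400 - 543) - 374867/(512²) = (16994/14860)/(-143) - 374867/262144 = (16994*(1/14860))*(-1/143) - 374867*1/262144 = (8497/7430)*(-1/143) - 374867/262144 = -8497/1062490 - 374867/262144 = -200259938199/139262689280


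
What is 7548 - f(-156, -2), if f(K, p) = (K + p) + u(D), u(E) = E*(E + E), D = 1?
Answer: 7704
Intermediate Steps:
u(E) = 2*E² (u(E) = E*(2*E) = 2*E²)
f(K, p) = 2 + K + p (f(K, p) = (K + p) + 2*1² = (K + p) + 2*1 = (K + p) + 2 = 2 + K + p)
7548 - f(-156, -2) = 7548 - (2 - 156 - 2) = 7548 - 1*(-156) = 7548 + 156 = 7704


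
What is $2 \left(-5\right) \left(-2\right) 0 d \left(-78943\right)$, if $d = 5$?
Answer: $0$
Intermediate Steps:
$2 \left(-5\right) \left(-2\right) 0 d \left(-78943\right) = 2 \left(-5\right) \left(-2\right) 0 \cdot 5 \left(-78943\right) = - 10 \cdot 0 \cdot 5 \left(-78943\right) = \left(-10\right) 0 \left(-78943\right) = 0 \left(-78943\right) = 0$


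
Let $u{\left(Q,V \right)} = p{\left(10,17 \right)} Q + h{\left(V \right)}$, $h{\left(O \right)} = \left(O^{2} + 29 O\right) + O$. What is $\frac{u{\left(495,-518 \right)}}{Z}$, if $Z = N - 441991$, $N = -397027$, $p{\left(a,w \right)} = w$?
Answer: $- \frac{261199}{839018} \approx -0.31132$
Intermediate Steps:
$h{\left(O \right)} = O^{2} + 30 O$
$u{\left(Q,V \right)} = 17 Q + V \left(30 + V\right)$
$Z = -839018$ ($Z = -397027 - 441991 = -839018$)
$\frac{u{\left(495,-518 \right)}}{Z} = \frac{17 \cdot 495 - 518 \left(30 - 518\right)}{-839018} = \left(8415 - -252784\right) \left(- \frac{1}{839018}\right) = \left(8415 + 252784\right) \left(- \frac{1}{839018}\right) = 261199 \left(- \frac{1}{839018}\right) = - \frac{261199}{839018}$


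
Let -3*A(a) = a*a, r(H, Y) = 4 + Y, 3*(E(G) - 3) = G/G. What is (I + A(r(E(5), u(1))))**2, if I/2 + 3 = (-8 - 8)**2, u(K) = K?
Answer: 2229049/9 ≈ 2.4767e+5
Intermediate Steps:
E(G) = 10/3 (E(G) = 3 + (G/G)/3 = 3 + (1/3)*1 = 3 + 1/3 = 10/3)
A(a) = -a**2/3 (A(a) = -a*a/3 = -a**2/3)
I = 506 (I = -6 + 2*(-8 - 8)**2 = -6 + 2*(-16)**2 = -6 + 2*256 = -6 + 512 = 506)
(I + A(r(E(5), u(1))))**2 = (506 - (4 + 1)**2/3)**2 = (506 - 1/3*5**2)**2 = (506 - 1/3*25)**2 = (506 - 25/3)**2 = (1493/3)**2 = 2229049/9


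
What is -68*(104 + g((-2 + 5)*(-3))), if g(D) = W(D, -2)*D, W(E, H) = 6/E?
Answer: -7480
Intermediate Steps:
g(D) = 6 (g(D) = (6/D)*D = 6)
-68*(104 + g((-2 + 5)*(-3))) = -68*(104 + 6) = -68*110 = -7480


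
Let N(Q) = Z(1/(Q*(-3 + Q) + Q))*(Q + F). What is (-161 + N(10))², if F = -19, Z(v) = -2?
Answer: 20449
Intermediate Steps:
N(Q) = 38 - 2*Q (N(Q) = -2*(Q - 19) = -2*(-19 + Q) = 38 - 2*Q)
(-161 + N(10))² = (-161 + (38 - 2*10))² = (-161 + (38 - 20))² = (-161 + 18)² = (-143)² = 20449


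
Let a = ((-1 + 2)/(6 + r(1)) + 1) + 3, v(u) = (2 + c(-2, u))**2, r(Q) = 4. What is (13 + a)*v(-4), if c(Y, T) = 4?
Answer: 3078/5 ≈ 615.60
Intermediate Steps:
v(u) = 36 (v(u) = (2 + 4)**2 = 6**2 = 36)
a = 41/10 (a = ((-1 + 2)/(6 + 4) + 1) + 3 = (1/10 + 1) + 3 = 11/10 + 3 = 41/10 ≈ 4.1000)
(13 + a)*v(-4) = (13 + 41/10)*36 = (171/10)*36 = 3078/5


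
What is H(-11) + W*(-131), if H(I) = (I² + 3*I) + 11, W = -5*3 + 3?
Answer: 1671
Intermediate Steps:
W = -12 (W = -15 + 3 = -12)
H(I) = 11 + I² + 3*I
H(-11) + W*(-131) = (11 + (-11)² + 3*(-11)) - 12*(-131) = (11 + 121 - 33) + 1572 = 99 + 1572 = 1671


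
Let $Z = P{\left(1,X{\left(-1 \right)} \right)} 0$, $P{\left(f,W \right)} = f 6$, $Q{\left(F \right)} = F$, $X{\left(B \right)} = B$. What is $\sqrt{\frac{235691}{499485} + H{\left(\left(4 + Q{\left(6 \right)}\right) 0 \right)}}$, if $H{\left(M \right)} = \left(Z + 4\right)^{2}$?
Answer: $\frac{\sqrt{4109488362735}}{499485} \approx 4.0586$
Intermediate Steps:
$P{\left(f,W \right)} = 6 f$
$Z = 0$ ($Z = 6 \cdot 1 \cdot 0 = 6 \cdot 0 = 0$)
$H{\left(M \right)} = 16$ ($H{\left(M \right)} = \left(0 + 4\right)^{2} = 4^{2} = 16$)
$\sqrt{\frac{235691}{499485} + H{\left(\left(4 + Q{\left(6 \right)}\right) 0 \right)}} = \sqrt{\frac{235691}{499485} + 16} = \sqrt{\frac{8227451}{499485}} = \frac{\sqrt{4109488362735}}{499485}$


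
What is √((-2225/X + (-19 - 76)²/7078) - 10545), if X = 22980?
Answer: I*√697363526369592735/8132622 ≈ 102.68*I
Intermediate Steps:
√((-2225/X + (-19 - 76)²/7078) - 10545) = √((-2225/22980 + (-19 - 76)²/7078) - 10545) = √((-2225*1/22980 + (-95)²*(1/7078)) - 10545) = √((-445/4596 + 9025*(1/7078)) - 10545) = √((-445/4596 + 9025/7078) - 10545) = √(19164595/16265244 - 10545) = √(-171497833385/16265244) = I*√697363526369592735/8132622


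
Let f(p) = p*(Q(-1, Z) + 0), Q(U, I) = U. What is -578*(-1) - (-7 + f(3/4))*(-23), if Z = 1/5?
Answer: 1599/4 ≈ 399.75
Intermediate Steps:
Z = ⅕ ≈ 0.20000
f(p) = -p (f(p) = p*(-1 + 0) = p*(-1) = -p)
-578*(-1) - (-7 + f(3/4))*(-23) = -578*(-1) - (-7 - 3/4)*(-23) = 578 - (-7 - 3/4)*(-23) = 578 - (-7 - 1*¾)*(-23) = 578 - (-7 - ¾)*(-23) = 578 - (-31)*(-23)/4 = 578 - 1*713/4 = 578 - 713/4 = 1599/4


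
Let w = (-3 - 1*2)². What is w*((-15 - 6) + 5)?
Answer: -400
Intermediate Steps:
w = 25 (w = (-3 - 2)² = (-5)² = 25)
w*((-15 - 6) + 5) = 25*((-15 - 6) + 5) = 25*(-21 + 5) = 25*(-16) = -400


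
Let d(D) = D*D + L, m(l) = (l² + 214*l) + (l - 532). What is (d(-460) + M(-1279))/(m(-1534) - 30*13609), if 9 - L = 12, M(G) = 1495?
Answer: 53273/403636 ≈ 0.13198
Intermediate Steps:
L = -3 (L = 9 - 1*12 = 9 - 12 = -3)
m(l) = -532 + l² + 215*l (m(l) = (l² + 214*l) + (-532 + l) = -532 + l² + 215*l)
d(D) = -3 + D² (d(D) = D*D - 3 = D² - 3 = -3 + D²)
(d(-460) + M(-1279))/(m(-1534) - 30*13609) = ((-3 + (-460)²) + 1495)/((-532 + (-1534)² + 215*(-1534)) - 30*13609) = ((-3 + 211600) + 1495)/((-532 + 2353156 - 329810) - 408270) = (211597 + 1495)/(2022814 - 408270) = 213092/1614544 = 213092*(1/1614544) = 53273/403636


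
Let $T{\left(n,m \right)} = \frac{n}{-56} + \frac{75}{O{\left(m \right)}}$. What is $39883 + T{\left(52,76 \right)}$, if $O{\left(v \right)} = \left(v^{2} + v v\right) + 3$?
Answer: $\frac{1290344749}{32354} \approx 39882.0$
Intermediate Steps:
$O{\left(v \right)} = 3 + 2 v^{2}$ ($O{\left(v \right)} = \left(v^{2} + v^{2}\right) + 3 = 2 v^{2} + 3 = 3 + 2 v^{2}$)
$T{\left(n,m \right)} = \frac{75}{3 + 2 m^{2}} - \frac{n}{56}$ ($T{\left(n,m \right)} = \frac{n}{-56} + \frac{75}{3 + 2 m^{2}} = n \left(- \frac{1}{56}\right) + \frac{75}{3 + 2 m^{2}} = - \frac{n}{56} + \frac{75}{3 + 2 m^{2}} = \frac{75}{3 + 2 m^{2}} - \frac{n}{56}$)
$39883 + T{\left(52,76 \right)} = 39883 + \frac{4200 - 52 \left(3 + 2 \cdot 76^{2}\right)}{56 \left(3 + 2 \cdot 76^{2}\right)} = 39883 + \frac{4200 - 52 \left(3 + 2 \cdot 5776\right)}{56 \left(3 + 2 \cdot 5776\right)} = 39883 + \frac{4200 - 52 \left(3 + 11552\right)}{56 \left(3 + 11552\right)} = 39883 + \frac{4200 - 52 \cdot 11555}{56 \cdot 11555} = 39883 + \frac{1}{56} \cdot \frac{1}{11555} \left(4200 - 600860\right) = 39883 + \frac{1}{56} \cdot \frac{1}{11555} \left(-596660\right) = 39883 - \frac{29833}{32354} = \frac{1290344749}{32354}$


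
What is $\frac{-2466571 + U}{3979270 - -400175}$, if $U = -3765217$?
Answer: $- \frac{6231788}{4379445} \approx -1.423$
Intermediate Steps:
$\frac{-2466571 + U}{3979270 - -400175} = \frac{-2466571 - 3765217}{3979270 - -400175} = - \frac{6231788}{3979270 + \left(400365 - 190\right)} = - \frac{6231788}{3979270 + 400175} = - \frac{6231788}{4379445}$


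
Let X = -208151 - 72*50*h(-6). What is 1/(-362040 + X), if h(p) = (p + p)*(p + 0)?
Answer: -1/829391 ≈ -1.2057e-6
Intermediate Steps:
h(p) = 2*p² (h(p) = (2*p)*p = 2*p²)
X = -467351 (X = -208151 - 72*50*2*(-6)² = -208151 - 3600*2*36 = -208151 - 3600*72 = -208151 - 1*259200 = -208151 - 259200 = -467351)
1/(-362040 + X) = 1/(-362040 - 467351) = 1/(-829391) = -1/829391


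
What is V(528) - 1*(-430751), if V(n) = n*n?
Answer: 709535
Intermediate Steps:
V(n) = n²
V(528) - 1*(-430751) = 528² - 1*(-430751) = 278784 + 430751 = 709535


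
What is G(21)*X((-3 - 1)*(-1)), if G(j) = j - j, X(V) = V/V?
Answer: 0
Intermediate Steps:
X(V) = 1
G(j) = 0
G(21)*X((-3 - 1)*(-1)) = 0*1 = 0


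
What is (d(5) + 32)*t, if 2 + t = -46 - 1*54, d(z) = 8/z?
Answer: -17136/5 ≈ -3427.2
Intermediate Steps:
t = -102 (t = -2 + (-46 - 1*54) = -2 + (-46 - 54) = -2 - 100 = -102)
(d(5) + 32)*t = (8/5 + 32)*(-102) = (168/5)*(-102) = -17136/5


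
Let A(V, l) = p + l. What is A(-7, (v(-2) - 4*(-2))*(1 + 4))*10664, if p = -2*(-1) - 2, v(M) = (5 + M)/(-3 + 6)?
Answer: 479880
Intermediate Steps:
v(M) = 5/3 + M/3 (v(M) = (5 + M)/3 = (5 + M)*(⅓) = 5/3 + M/3)
p = 0 (p = 2 - 2 = 0)
A(V, l) = l (A(V, l) = 0 + l = l)
A(-7, (v(-2) - 4*(-2))*(1 + 4))*10664 = (((5/3 + (⅓)*(-2)) - 4*(-2))*(1 + 4))*10664 = (((5/3 - ⅔) + 8)*5)*10664 = ((1 + 8)*5)*10664 = (9*5)*10664 = 45*10664 = 479880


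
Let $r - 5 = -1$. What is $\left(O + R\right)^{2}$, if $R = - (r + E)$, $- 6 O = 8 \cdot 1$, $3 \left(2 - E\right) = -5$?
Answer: $81$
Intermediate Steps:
$E = \frac{11}{3}$ ($E = 2 - - \frac{5}{3} = 2 + \frac{5}{3} = \frac{11}{3} \approx 3.6667$)
$r = 4$ ($r = 5 - 1 = 4$)
$O = - \frac{4}{3}$ ($O = - \frac{8 \cdot 1}{6} = \left(- \frac{1}{6}\right) 8 = - \frac{4}{3} \approx -1.3333$)
$R = - \frac{23}{3}$ ($R = - (4 + \frac{11}{3}) = \left(-1\right) \frac{23}{3} = - \frac{23}{3} \approx -7.6667$)
$\left(O + R\right)^{2} = \left(- \frac{4}{3} - \frac{23}{3}\right)^{2} = \left(-9\right)^{2} = 81$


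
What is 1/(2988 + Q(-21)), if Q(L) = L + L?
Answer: 1/2946 ≈ 0.00033944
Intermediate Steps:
Q(L) = 2*L
1/(2988 + Q(-21)) = 1/(2988 + 2*(-21)) = 1/(2988 - 42) = 1/2946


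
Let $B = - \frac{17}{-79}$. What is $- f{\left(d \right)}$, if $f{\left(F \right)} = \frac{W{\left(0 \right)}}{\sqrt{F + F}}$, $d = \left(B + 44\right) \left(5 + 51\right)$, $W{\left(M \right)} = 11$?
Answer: $- \frac{11 \sqrt{39421}}{13972} \approx -0.15631$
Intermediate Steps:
$B = \frac{17}{79}$ ($B = \left(-17\right) \left(- \frac{1}{79}\right) = \frac{17}{79} \approx 0.21519$)
$d = \frac{195608}{79}$ ($d = \left(\frac{17}{79} + 44\right) \left(5 + 51\right) = \frac{3493}{79} \cdot 56 = \frac{195608}{79} \approx 2476.1$)
$f{\left(F \right)} = \frac{11 \sqrt{2}}{2 \sqrt{F}}$ ($f{\left(F \right)} = \frac{11}{\sqrt{F + F}} = \frac{11}{\sqrt{2 F}} = \frac{11}{\sqrt{2} \sqrt{F}} = 11 \frac{\sqrt{2}}{2 \sqrt{F}} = \frac{11 \sqrt{2}}{2 \sqrt{F}}$)
$- f{\left(d \right)} = - \frac{11 \sqrt{2}}{2 \frac{14 \sqrt{78842}}{79}} = - \frac{11 \sqrt{2} \frac{\sqrt{78842}}{13972}}{2} = - \frac{11 \sqrt{39421}}{13972}$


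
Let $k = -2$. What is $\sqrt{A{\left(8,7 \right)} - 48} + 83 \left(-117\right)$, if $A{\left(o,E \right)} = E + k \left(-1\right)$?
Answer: $-9711 + i \sqrt{39} \approx -9711.0 + 6.245 i$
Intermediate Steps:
$A{\left(o,E \right)} = 2 + E$ ($A{\left(o,E \right)} = E - -2 = E + 2 = 2 + E$)
$\sqrt{A{\left(8,7 \right)} - 48} + 83 \left(-117\right) = \sqrt{\left(2 + 7\right) - 48} + 83 \left(-117\right) = \sqrt{9 - 48} - 9711 = \sqrt{-39} - 9711 = i \sqrt{39} - 9711 = -9711 + i \sqrt{39}$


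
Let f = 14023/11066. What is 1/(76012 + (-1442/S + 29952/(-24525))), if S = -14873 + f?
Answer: 12812996325/973927070723144 ≈ 1.3156e-5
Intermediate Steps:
f = 14023/11066 (f = 14023*(1/11066) = 14023/11066 ≈ 1.2672)
S = -164570595/11066 (S = -14873 + 14023/11066 = -164570595/11066 ≈ -14872.)
1/(76012 + (-1442/S + 29952/(-24525))) = 1/(76012 + (-1442/(-164570595/11066) + 29952/(-24525))) = 1/(76012 + (-1442*(-11066/164570595) + 29952*(-1/24525))) = 1/(76012 + (2279596/23510085 - 3328/2725)) = 1/(76012 - 14405932756/12812996325) = 1/(973927070723144/12812996325) = 12812996325/973927070723144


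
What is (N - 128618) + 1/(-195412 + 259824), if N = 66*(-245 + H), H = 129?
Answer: -8777680887/64412 ≈ -1.3627e+5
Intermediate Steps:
N = -7656 (N = 66*(-245 + 129) = 66*(-116) = -7656)
(N - 128618) + 1/(-195412 + 259824) = (-7656 - 128618) + 1/(-195412 + 259824) = -136274 + 1/64412 = -8777680887/64412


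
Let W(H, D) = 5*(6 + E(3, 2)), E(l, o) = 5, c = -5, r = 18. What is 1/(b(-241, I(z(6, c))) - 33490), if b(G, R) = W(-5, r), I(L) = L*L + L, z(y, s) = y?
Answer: -1/33435 ≈ -2.9909e-5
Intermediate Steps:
I(L) = L + L² (I(L) = L² + L = L + L²)
W(H, D) = 55 (W(H, D) = 5*(6 + 5) = 5*11 = 55)
b(G, R) = 55
1/(b(-241, I(z(6, c))) - 33490) = 1/(55 - 33490) = 1/(-33435) = -1/33435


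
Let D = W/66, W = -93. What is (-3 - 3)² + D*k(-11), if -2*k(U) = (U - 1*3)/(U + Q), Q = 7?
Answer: 3385/88 ≈ 38.466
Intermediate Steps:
D = -31/22 (D = -93/66 = -93*1/66 = -31/22 ≈ -1.4091)
k(U) = -(-3 + U)/(2*(7 + U)) (k(U) = -(U - 1*3)/(2*(U + 7)) = -(U - 3)/(2*(7 + U)) = -(-3 + U)/(2*(7 + U)))
(-3 - 3)² + D*k(-11) = (-3 - 3)² - 31*(3 - 1*(-11))/(44*(7 - 11)) = (-6)² - 31*(3 + 11)/(44*(-4)) = 36 - 31*(-1)*14/(44*4) = 36 - 31/22*(-7/4) = 36 + 217/88 = 3385/88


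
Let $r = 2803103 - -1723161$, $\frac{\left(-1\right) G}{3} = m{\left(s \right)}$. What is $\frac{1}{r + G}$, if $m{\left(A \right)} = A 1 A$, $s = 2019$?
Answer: $- \frac{1}{7702819} \approx -1.2982 \cdot 10^{-7}$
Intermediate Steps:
$m{\left(A \right)} = A^{2}$ ($m{\left(A \right)} = A A = A^{2}$)
$G = -12229083$ ($G = - 3 \cdot 2019^{2} = \left(-3\right) 4076361 = -12229083$)
$r = 4526264$ ($r = 2803103 + 1723161 = 4526264$)
$\frac{1}{r + G} = \frac{1}{4526264 - 12229083} = \frac{1}{-7702819} = - \frac{1}{7702819}$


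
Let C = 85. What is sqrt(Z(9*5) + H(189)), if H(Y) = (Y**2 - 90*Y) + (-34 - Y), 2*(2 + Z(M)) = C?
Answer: sqrt(74114)/2 ≈ 136.12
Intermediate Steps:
Z(M) = 81/2 (Z(M) = -2 + (1/2)*85 = -2 + 85/2 = 81/2)
H(Y) = -34 + Y**2 - 91*Y
sqrt(Z(9*5) + H(189)) = sqrt(81/2 + (-34 + 189**2 - 91*189)) = sqrt(81/2 + (-34 + 35721 - 17199)) = sqrt(81/2 + 18488) = sqrt(37057/2) = sqrt(74114)/2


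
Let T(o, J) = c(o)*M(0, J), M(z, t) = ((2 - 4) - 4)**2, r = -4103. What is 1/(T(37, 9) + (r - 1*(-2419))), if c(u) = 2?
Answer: -1/1612 ≈ -0.00062035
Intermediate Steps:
M(z, t) = 36 (M(z, t) = (-2 - 4)**2 = (-6)**2 = 36)
T(o, J) = 72 (T(o, J) = 2*36 = 72)
1/(T(37, 9) + (r - 1*(-2419))) = 1/(72 + (-4103 - 1*(-2419))) = 1/(72 + (-4103 + 2419)) = 1/(72 - 1684) = 1/(-1612) = -1/1612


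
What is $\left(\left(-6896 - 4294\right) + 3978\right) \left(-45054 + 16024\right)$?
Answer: $209364360$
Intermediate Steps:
$\left(\left(-6896 - 4294\right) + 3978\right) \left(-45054 + 16024\right) = \left(\left(-6896 - 4294\right) + 3978\right) \left(-29030\right) = \left(-11190 + 3978\right) \left(-29030\right) = \left(-7212\right) \left(-29030\right) = 209364360$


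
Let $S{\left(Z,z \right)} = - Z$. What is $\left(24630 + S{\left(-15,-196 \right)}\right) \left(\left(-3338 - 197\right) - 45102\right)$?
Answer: $-1198658865$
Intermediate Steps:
$\left(24630 + S{\left(-15,-196 \right)}\right) \left(\left(-3338 - 197\right) - 45102\right) = \left(24630 - -15\right) \left(\left(-3338 - 197\right) - 45102\right) = \left(24630 + 15\right) \left(-3535 - 45102\right) = 24645 \left(-48637\right) = -1198658865$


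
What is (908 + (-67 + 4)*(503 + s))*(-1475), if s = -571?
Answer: -7658200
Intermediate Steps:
(908 + (-67 + 4)*(503 + s))*(-1475) = (908 + (-67 + 4)*(503 - 571))*(-1475) = (908 - 63*(-68))*(-1475) = (908 + 4284)*(-1475) = 5192*(-1475) = -7658200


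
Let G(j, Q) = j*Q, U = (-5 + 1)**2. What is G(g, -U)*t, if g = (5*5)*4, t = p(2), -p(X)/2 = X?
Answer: 6400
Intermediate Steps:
p(X) = -2*X
U = 16 (U = (-4)**2 = 16)
t = -4 (t = -2*2 = -4)
g = 100 (g = 25*4 = 100)
G(j, Q) = Q*j
G(g, -U)*t = (-1*16*100)*(-4) = -16*100*(-4) = -1600*(-4) = 6400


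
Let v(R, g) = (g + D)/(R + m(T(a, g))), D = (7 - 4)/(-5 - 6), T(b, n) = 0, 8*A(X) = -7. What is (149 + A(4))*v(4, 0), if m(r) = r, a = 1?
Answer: -3555/352 ≈ -10.099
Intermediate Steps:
A(X) = -7/8 (A(X) = (⅛)*(-7) = -7/8)
D = -3/11 (D = 3/(-11) = 3*(-1/11) = -3/11 ≈ -0.27273)
v(R, g) = (-3/11 + g)/R (v(R, g) = (g - 3/11)/(R + 0) = (-3/11 + g)/R)
(149 + A(4))*v(4, 0) = (149 - 7/8)*((-3/11 + 0)/4) = 1185*((¼)*(-3/11))/8 = (1185/8)*(-3/44) = -3555/352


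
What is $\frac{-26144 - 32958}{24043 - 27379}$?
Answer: $\frac{29551}{1668} \approx 17.716$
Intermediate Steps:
$\frac{-26144 - 32958}{24043 - 27379} = - \frac{59102}{-3336} = \left(-59102\right) \left(- \frac{1}{3336}\right) = \frac{29551}{1668}$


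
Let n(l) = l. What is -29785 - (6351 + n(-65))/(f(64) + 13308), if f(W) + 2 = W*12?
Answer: -209600188/7037 ≈ -29785.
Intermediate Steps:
f(W) = -2 + 12*W (f(W) = -2 + W*12 = -2 + 12*W)
-29785 - (6351 + n(-65))/(f(64) + 13308) = -29785 - (6351 - 65)/((-2 + 12*64) + 13308) = -29785 - 6286/((-2 + 768) + 13308) = -29785 - 6286/(766 + 13308) = -29785 - 6286/14074 = -29785 - 1*3143/7037 = -29785 - 3143/7037 = -209600188/7037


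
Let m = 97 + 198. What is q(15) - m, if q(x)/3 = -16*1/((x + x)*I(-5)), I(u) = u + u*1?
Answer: -7371/25 ≈ -294.84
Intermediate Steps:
I(u) = 2*u (I(u) = u + u = 2*u)
m = 295
q(x) = 12/(5*x) (q(x) = 3*(-16*(-1/(10*(x + x)))) = 3*(-16*(-1/(20*x))) = 3*(-(-4)/(5*x)) = 3*(4/(5*x)) = 12/(5*x))
q(15) - m = (12/5)/15 - 1*295 = (12/5)*(1/15) - 295 = 4/25 - 295 = -7371/25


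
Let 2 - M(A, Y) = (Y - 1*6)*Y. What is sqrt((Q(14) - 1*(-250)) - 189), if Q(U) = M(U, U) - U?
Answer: 3*I*sqrt(7) ≈ 7.9373*I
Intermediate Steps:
M(A, Y) = 2 - Y*(-6 + Y) (M(A, Y) = 2 - (Y - 1*6)*Y = 2 - (Y - 6)*Y = 2 - (-6 + Y)*Y = 2 - Y*(-6 + Y))
Q(U) = 2 - U**2 + 5*U (Q(U) = (2 - U**2 + 6*U) - U = 2 - U**2 + 5*U)
sqrt((Q(14) - 1*(-250)) - 189) = sqrt(((2 - 1*14**2 + 5*14) - 1*(-250)) - 189) = sqrt(((2 - 1*196 + 70) + 250) - 189) = sqrt(((2 - 196 + 70) + 250) - 189) = sqrt((-124 + 250) - 189) = sqrt(126 - 189) = sqrt(-63) = 3*I*sqrt(7)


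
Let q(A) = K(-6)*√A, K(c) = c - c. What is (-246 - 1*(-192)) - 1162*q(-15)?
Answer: -54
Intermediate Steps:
K(c) = 0
q(A) = 0 (q(A) = 0*√A = 0)
(-246 - 1*(-192)) - 1162*q(-15) = (-246 - 1*(-192)) - 1162*0 = (-246 + 192) + 0 = -54 + 0 = -54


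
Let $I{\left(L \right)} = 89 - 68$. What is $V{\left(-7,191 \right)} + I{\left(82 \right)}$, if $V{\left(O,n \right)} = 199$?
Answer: $220$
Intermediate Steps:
$I{\left(L \right)} = 21$ ($I{\left(L \right)} = 89 - 68 = 21$)
$V{\left(-7,191 \right)} + I{\left(82 \right)} = 199 + 21 = 220$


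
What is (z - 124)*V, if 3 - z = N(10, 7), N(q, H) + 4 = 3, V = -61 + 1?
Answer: 7200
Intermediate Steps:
V = -60
N(q, H) = -1 (N(q, H) = -4 + 3 = -1)
z = 4 (z = 3 - 1*(-1) = 3 + 1 = 4)
(z - 124)*V = (4 - 124)*(-60) = -120*(-60) = 7200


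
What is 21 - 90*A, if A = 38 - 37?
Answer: -69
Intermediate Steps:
A = 1
21 - 90*A = 21 - 90*1 = 21 - 90 = -69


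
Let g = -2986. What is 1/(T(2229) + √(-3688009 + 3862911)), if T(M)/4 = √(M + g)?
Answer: 1/(31*√182 + 4*I*√757) ≈ 0.0022363 - 0.00058848*I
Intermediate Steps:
T(M) = 4*√(-2986 + M) (T(M) = 4*√(M - 2986) = 4*√(-2986 + M))
1/(T(2229) + √(-3688009 + 3862911)) = 1/(4*√(-2986 + 2229) + √(-3688009 + 3862911)) = 1/(4*√(-757) + √174902) = 1/(4*(I*√757) + 31*√182) = 1/(4*I*√757 + 31*√182) = 1/(31*√182 + 4*I*√757)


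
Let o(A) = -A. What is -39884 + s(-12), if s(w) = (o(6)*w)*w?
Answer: -40748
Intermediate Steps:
s(w) = -6*w**2 (s(w) = ((-1*6)*w)*w = (-6*w)*w = -6*w**2)
-39884 + s(-12) = -39884 - 6*(-12)**2 = -39884 - 6*144 = -39884 - 864 = -40748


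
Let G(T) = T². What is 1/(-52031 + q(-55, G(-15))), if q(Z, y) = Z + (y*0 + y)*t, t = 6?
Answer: -1/50736 ≈ -1.9710e-5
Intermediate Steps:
q(Z, y) = Z + 6*y (q(Z, y) = Z + (y*0 + y)*6 = Z + (0 + y)*6 = Z + y*6 = Z + 6*y)
1/(-52031 + q(-55, G(-15))) = 1/(-52031 + (-55 + 6*(-15)²)) = 1/(-52031 + (-55 + 6*225)) = 1/(-52031 + (-55 + 1350)) = 1/(-52031 + 1295) = 1/(-50736) = -1/50736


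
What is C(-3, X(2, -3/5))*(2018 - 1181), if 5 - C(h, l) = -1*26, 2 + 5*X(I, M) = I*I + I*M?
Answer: 25947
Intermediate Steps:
X(I, M) = -2/5 + I**2/5 + I*M/5 (X(I, M) = -2/5 + (I*I + I*M)/5 = -2/5 + (I**2 + I*M)/5 = -2/5 + (I**2/5 + I*M/5) = -2/5 + I**2/5 + I*M/5)
C(h, l) = 31 (C(h, l) = 5 - (-1)*26 = 5 - 1*(-26) = 5 + 26 = 31)
C(-3, X(2, -3/5))*(2018 - 1181) = 31*(2018 - 1181) = 31*837 = 25947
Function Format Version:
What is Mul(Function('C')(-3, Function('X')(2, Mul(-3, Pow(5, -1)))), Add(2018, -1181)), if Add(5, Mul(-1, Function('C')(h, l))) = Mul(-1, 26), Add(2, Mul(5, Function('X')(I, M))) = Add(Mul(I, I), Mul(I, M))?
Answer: 25947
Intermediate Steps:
Function('X')(I, M) = Add(Rational(-2, 5), Mul(Rational(1, 5), Pow(I, 2)), Mul(Rational(1, 5), I, M)) (Function('X')(I, M) = Add(Rational(-2, 5), Mul(Rational(1, 5), Add(Mul(I, I), Mul(I, M)))) = Add(Rational(-2, 5), Mul(Rational(1, 5), Add(Pow(I, 2), Mul(I, M)))) = Add(Rational(-2, 5), Add(Mul(Rational(1, 5), Pow(I, 2)), Mul(Rational(1, 5), I, M))) = Add(Rational(-2, 5), Mul(Rational(1, 5), Pow(I, 2)), Mul(Rational(1, 5), I, M)))
Function('C')(h, l) = 31 (Function('C')(h, l) = Add(5, Mul(-1, Mul(-1, 26))) = Add(5, Mul(-1, -26)) = Add(5, 26) = 31)
Mul(Function('C')(-3, Function('X')(2, Mul(-3, Pow(5, -1)))), Add(2018, -1181)) = Mul(31, Add(2018, -1181)) = Mul(31, 837) = 25947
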